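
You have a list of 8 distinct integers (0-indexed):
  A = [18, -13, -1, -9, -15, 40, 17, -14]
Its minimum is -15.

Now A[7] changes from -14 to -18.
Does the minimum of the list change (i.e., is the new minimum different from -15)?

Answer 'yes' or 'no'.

Old min = -15
Change: A[7] -14 -> -18
Changed element was NOT the min; min changes only if -18 < -15.
New min = -18; changed? yes

Answer: yes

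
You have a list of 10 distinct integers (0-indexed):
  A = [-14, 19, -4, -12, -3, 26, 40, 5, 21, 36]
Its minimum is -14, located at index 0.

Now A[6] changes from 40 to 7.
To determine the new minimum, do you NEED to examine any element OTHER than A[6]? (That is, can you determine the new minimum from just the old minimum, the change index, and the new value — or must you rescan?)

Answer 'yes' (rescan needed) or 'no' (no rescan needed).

Answer: no

Derivation:
Old min = -14 at index 0
Change at index 6: 40 -> 7
Index 6 was NOT the min. New min = min(-14, 7). No rescan of other elements needed.
Needs rescan: no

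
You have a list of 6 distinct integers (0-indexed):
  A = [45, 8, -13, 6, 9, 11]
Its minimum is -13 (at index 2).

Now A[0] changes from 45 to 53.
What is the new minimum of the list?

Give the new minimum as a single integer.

Old min = -13 (at index 2)
Change: A[0] 45 -> 53
Changed element was NOT the old min.
  New min = min(old_min, new_val) = min(-13, 53) = -13

Answer: -13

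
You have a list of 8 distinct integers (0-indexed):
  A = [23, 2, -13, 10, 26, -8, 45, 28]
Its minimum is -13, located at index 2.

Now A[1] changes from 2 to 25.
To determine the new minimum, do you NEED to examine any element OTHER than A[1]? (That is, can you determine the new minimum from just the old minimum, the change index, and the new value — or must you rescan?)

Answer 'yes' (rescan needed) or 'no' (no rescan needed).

Old min = -13 at index 2
Change at index 1: 2 -> 25
Index 1 was NOT the min. New min = min(-13, 25). No rescan of other elements needed.
Needs rescan: no

Answer: no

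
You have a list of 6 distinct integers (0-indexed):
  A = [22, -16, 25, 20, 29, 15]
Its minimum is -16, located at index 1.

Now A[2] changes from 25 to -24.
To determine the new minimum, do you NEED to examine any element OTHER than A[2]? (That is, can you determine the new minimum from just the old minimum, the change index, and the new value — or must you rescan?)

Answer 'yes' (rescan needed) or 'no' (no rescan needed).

Old min = -16 at index 1
Change at index 2: 25 -> -24
Index 2 was NOT the min. New min = min(-16, -24). No rescan of other elements needed.
Needs rescan: no

Answer: no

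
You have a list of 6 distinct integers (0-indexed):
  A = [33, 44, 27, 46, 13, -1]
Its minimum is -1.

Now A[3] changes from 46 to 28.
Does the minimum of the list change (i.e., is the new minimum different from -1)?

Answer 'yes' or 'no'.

Answer: no

Derivation:
Old min = -1
Change: A[3] 46 -> 28
Changed element was NOT the min; min changes only if 28 < -1.
New min = -1; changed? no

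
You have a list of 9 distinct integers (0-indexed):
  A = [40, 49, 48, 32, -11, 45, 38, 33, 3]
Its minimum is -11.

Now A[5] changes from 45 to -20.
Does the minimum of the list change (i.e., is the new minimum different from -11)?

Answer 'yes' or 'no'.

Old min = -11
Change: A[5] 45 -> -20
Changed element was NOT the min; min changes only if -20 < -11.
New min = -20; changed? yes

Answer: yes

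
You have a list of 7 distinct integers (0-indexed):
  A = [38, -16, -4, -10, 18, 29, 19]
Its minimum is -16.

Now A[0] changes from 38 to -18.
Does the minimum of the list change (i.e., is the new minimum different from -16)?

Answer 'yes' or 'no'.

Old min = -16
Change: A[0] 38 -> -18
Changed element was NOT the min; min changes only if -18 < -16.
New min = -18; changed? yes

Answer: yes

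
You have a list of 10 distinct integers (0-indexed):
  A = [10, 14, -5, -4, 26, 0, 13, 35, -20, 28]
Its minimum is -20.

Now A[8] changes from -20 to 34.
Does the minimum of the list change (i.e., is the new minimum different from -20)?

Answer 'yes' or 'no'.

Old min = -20
Change: A[8] -20 -> 34
Changed element was the min; new min must be rechecked.
New min = -5; changed? yes

Answer: yes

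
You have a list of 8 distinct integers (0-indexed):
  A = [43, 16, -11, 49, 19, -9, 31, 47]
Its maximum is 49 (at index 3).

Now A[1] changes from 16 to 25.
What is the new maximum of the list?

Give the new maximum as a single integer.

Answer: 49

Derivation:
Old max = 49 (at index 3)
Change: A[1] 16 -> 25
Changed element was NOT the old max.
  New max = max(old_max, new_val) = max(49, 25) = 49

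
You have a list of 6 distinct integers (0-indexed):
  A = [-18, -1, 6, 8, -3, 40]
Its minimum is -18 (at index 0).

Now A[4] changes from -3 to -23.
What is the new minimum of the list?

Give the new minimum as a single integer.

Old min = -18 (at index 0)
Change: A[4] -3 -> -23
Changed element was NOT the old min.
  New min = min(old_min, new_val) = min(-18, -23) = -23

Answer: -23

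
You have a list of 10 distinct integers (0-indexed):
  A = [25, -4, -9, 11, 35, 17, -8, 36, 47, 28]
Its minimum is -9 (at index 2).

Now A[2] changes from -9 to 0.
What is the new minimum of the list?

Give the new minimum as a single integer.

Answer: -8

Derivation:
Old min = -9 (at index 2)
Change: A[2] -9 -> 0
Changed element WAS the min. Need to check: is 0 still <= all others?
  Min of remaining elements: -8
  New min = min(0, -8) = -8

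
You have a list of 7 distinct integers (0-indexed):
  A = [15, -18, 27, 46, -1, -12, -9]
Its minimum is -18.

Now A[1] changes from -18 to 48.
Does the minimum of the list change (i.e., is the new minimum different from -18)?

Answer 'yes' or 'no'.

Old min = -18
Change: A[1] -18 -> 48
Changed element was the min; new min must be rechecked.
New min = -12; changed? yes

Answer: yes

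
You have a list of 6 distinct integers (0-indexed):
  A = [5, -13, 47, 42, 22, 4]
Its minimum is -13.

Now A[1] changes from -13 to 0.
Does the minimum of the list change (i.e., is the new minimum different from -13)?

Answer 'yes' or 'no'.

Old min = -13
Change: A[1] -13 -> 0
Changed element was the min; new min must be rechecked.
New min = 0; changed? yes

Answer: yes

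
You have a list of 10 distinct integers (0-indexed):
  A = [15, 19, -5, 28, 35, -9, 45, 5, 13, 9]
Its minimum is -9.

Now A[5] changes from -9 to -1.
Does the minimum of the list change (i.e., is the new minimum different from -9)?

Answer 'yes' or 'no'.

Answer: yes

Derivation:
Old min = -9
Change: A[5] -9 -> -1
Changed element was the min; new min must be rechecked.
New min = -5; changed? yes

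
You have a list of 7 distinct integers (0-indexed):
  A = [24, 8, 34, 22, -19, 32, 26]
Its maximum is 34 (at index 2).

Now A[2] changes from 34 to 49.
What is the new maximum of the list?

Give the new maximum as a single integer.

Answer: 49

Derivation:
Old max = 34 (at index 2)
Change: A[2] 34 -> 49
Changed element WAS the max -> may need rescan.
  Max of remaining elements: 32
  New max = max(49, 32) = 49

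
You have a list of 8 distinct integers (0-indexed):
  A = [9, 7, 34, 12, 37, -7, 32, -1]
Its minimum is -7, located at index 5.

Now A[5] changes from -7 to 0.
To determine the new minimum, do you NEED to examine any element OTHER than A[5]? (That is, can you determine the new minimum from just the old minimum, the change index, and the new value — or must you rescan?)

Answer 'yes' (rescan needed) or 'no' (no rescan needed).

Old min = -7 at index 5
Change at index 5: -7 -> 0
Index 5 WAS the min and new value 0 > old min -7. Must rescan other elements to find the new min.
Needs rescan: yes

Answer: yes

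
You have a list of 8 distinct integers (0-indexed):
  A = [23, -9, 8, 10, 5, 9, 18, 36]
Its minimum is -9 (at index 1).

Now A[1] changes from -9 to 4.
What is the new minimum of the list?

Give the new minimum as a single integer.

Answer: 4

Derivation:
Old min = -9 (at index 1)
Change: A[1] -9 -> 4
Changed element WAS the min. Need to check: is 4 still <= all others?
  Min of remaining elements: 5
  New min = min(4, 5) = 4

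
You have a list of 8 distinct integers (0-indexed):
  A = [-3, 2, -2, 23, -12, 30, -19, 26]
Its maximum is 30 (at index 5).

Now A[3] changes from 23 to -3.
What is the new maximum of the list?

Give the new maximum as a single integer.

Old max = 30 (at index 5)
Change: A[3] 23 -> -3
Changed element was NOT the old max.
  New max = max(old_max, new_val) = max(30, -3) = 30

Answer: 30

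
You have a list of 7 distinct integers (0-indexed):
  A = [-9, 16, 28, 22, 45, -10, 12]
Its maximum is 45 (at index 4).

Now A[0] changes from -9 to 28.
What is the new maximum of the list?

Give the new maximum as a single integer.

Old max = 45 (at index 4)
Change: A[0] -9 -> 28
Changed element was NOT the old max.
  New max = max(old_max, new_val) = max(45, 28) = 45

Answer: 45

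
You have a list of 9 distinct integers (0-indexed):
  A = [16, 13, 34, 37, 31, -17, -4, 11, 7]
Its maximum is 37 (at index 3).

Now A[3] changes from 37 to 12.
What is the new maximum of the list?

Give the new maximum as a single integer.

Old max = 37 (at index 3)
Change: A[3] 37 -> 12
Changed element WAS the max -> may need rescan.
  Max of remaining elements: 34
  New max = max(12, 34) = 34

Answer: 34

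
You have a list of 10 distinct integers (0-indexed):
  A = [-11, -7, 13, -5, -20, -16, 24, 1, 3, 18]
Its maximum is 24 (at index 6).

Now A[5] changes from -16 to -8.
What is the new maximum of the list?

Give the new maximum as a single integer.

Answer: 24

Derivation:
Old max = 24 (at index 6)
Change: A[5] -16 -> -8
Changed element was NOT the old max.
  New max = max(old_max, new_val) = max(24, -8) = 24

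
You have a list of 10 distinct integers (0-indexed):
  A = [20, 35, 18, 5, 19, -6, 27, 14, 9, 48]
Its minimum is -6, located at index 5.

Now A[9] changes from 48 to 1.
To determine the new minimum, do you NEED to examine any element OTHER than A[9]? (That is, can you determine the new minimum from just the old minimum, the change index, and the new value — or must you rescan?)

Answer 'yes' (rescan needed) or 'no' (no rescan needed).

Old min = -6 at index 5
Change at index 9: 48 -> 1
Index 9 was NOT the min. New min = min(-6, 1). No rescan of other elements needed.
Needs rescan: no

Answer: no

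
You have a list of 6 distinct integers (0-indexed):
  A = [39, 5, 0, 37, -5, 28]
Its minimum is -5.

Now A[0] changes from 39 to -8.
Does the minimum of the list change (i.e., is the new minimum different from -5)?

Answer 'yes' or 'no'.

Old min = -5
Change: A[0] 39 -> -8
Changed element was NOT the min; min changes only if -8 < -5.
New min = -8; changed? yes

Answer: yes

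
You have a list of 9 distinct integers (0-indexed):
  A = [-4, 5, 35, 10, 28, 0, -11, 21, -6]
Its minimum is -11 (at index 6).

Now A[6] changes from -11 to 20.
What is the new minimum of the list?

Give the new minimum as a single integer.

Answer: -6

Derivation:
Old min = -11 (at index 6)
Change: A[6] -11 -> 20
Changed element WAS the min. Need to check: is 20 still <= all others?
  Min of remaining elements: -6
  New min = min(20, -6) = -6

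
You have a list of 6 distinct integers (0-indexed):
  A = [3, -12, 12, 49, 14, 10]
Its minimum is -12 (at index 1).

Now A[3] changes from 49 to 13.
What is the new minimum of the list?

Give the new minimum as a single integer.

Old min = -12 (at index 1)
Change: A[3] 49 -> 13
Changed element was NOT the old min.
  New min = min(old_min, new_val) = min(-12, 13) = -12

Answer: -12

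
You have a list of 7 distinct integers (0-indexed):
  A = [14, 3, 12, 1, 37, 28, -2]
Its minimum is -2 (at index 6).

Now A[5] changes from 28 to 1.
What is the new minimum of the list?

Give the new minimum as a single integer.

Old min = -2 (at index 6)
Change: A[5] 28 -> 1
Changed element was NOT the old min.
  New min = min(old_min, new_val) = min(-2, 1) = -2

Answer: -2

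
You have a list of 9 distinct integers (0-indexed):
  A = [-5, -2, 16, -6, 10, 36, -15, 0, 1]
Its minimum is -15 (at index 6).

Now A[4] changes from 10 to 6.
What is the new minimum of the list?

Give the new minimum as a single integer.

Old min = -15 (at index 6)
Change: A[4] 10 -> 6
Changed element was NOT the old min.
  New min = min(old_min, new_val) = min(-15, 6) = -15

Answer: -15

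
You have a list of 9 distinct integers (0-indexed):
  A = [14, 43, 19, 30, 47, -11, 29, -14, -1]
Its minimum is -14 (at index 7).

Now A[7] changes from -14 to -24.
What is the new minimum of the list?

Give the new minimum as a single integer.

Answer: -24

Derivation:
Old min = -14 (at index 7)
Change: A[7] -14 -> -24
Changed element WAS the min. Need to check: is -24 still <= all others?
  Min of remaining elements: -11
  New min = min(-24, -11) = -24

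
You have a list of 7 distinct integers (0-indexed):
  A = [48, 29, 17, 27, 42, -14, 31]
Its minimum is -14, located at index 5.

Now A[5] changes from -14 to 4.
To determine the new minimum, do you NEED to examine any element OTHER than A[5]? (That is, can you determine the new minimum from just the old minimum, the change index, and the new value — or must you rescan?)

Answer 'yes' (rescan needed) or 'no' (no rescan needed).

Old min = -14 at index 5
Change at index 5: -14 -> 4
Index 5 WAS the min and new value 4 > old min -14. Must rescan other elements to find the new min.
Needs rescan: yes

Answer: yes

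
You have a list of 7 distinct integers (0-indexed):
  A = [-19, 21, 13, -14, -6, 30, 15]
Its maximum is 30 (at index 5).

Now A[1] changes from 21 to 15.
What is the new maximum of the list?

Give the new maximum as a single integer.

Old max = 30 (at index 5)
Change: A[1] 21 -> 15
Changed element was NOT the old max.
  New max = max(old_max, new_val) = max(30, 15) = 30

Answer: 30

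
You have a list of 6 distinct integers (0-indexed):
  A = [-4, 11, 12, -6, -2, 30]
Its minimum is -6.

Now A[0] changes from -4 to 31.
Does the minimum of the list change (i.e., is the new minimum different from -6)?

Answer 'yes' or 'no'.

Answer: no

Derivation:
Old min = -6
Change: A[0] -4 -> 31
Changed element was NOT the min; min changes only if 31 < -6.
New min = -6; changed? no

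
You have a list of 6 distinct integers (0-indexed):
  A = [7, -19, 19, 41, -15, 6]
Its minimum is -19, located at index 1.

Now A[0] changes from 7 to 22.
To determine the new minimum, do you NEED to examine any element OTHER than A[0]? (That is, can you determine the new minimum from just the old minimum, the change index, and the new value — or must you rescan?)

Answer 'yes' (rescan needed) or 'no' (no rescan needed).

Old min = -19 at index 1
Change at index 0: 7 -> 22
Index 0 was NOT the min. New min = min(-19, 22). No rescan of other elements needed.
Needs rescan: no

Answer: no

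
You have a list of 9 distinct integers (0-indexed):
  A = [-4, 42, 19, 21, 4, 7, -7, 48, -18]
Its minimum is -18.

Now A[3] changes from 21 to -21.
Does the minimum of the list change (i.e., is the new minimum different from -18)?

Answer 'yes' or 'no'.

Old min = -18
Change: A[3] 21 -> -21
Changed element was NOT the min; min changes only if -21 < -18.
New min = -21; changed? yes

Answer: yes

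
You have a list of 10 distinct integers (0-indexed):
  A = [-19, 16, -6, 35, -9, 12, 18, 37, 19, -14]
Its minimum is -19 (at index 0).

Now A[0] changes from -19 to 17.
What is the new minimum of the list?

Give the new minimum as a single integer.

Old min = -19 (at index 0)
Change: A[0] -19 -> 17
Changed element WAS the min. Need to check: is 17 still <= all others?
  Min of remaining elements: -14
  New min = min(17, -14) = -14

Answer: -14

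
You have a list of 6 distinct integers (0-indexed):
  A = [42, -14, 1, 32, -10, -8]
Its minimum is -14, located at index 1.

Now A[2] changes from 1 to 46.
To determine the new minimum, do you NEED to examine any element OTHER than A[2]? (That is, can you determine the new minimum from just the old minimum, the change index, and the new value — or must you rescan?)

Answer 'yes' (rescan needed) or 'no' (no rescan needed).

Old min = -14 at index 1
Change at index 2: 1 -> 46
Index 2 was NOT the min. New min = min(-14, 46). No rescan of other elements needed.
Needs rescan: no

Answer: no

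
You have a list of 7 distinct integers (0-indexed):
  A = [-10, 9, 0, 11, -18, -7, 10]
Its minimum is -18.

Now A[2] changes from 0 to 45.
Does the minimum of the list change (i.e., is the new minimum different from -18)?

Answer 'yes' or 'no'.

Old min = -18
Change: A[2] 0 -> 45
Changed element was NOT the min; min changes only if 45 < -18.
New min = -18; changed? no

Answer: no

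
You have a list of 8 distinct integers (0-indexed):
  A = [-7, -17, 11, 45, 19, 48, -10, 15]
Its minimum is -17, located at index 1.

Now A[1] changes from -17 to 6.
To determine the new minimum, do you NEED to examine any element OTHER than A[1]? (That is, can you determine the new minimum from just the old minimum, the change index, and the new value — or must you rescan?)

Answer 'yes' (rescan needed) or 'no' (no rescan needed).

Answer: yes

Derivation:
Old min = -17 at index 1
Change at index 1: -17 -> 6
Index 1 WAS the min and new value 6 > old min -17. Must rescan other elements to find the new min.
Needs rescan: yes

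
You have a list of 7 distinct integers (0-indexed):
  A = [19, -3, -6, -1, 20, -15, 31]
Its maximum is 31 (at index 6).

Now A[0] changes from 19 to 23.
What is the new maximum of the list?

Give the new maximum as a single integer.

Old max = 31 (at index 6)
Change: A[0] 19 -> 23
Changed element was NOT the old max.
  New max = max(old_max, new_val) = max(31, 23) = 31

Answer: 31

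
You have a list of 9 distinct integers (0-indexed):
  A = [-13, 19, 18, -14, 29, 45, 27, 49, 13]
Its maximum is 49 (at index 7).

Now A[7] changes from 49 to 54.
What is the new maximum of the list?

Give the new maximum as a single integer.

Answer: 54

Derivation:
Old max = 49 (at index 7)
Change: A[7] 49 -> 54
Changed element WAS the max -> may need rescan.
  Max of remaining elements: 45
  New max = max(54, 45) = 54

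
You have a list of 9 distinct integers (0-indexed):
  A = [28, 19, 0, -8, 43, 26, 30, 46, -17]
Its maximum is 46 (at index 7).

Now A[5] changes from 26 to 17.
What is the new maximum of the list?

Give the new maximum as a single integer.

Answer: 46

Derivation:
Old max = 46 (at index 7)
Change: A[5] 26 -> 17
Changed element was NOT the old max.
  New max = max(old_max, new_val) = max(46, 17) = 46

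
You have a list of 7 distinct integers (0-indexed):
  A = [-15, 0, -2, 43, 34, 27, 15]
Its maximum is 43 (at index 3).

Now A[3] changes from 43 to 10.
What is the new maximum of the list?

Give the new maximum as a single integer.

Answer: 34

Derivation:
Old max = 43 (at index 3)
Change: A[3] 43 -> 10
Changed element WAS the max -> may need rescan.
  Max of remaining elements: 34
  New max = max(10, 34) = 34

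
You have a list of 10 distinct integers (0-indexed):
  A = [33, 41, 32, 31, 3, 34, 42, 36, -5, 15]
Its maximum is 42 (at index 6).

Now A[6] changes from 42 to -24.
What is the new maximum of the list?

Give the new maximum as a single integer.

Old max = 42 (at index 6)
Change: A[6] 42 -> -24
Changed element WAS the max -> may need rescan.
  Max of remaining elements: 41
  New max = max(-24, 41) = 41

Answer: 41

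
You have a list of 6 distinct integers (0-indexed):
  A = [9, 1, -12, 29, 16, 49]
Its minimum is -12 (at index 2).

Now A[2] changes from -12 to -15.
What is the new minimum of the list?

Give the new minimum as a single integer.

Answer: -15

Derivation:
Old min = -12 (at index 2)
Change: A[2] -12 -> -15
Changed element WAS the min. Need to check: is -15 still <= all others?
  Min of remaining elements: 1
  New min = min(-15, 1) = -15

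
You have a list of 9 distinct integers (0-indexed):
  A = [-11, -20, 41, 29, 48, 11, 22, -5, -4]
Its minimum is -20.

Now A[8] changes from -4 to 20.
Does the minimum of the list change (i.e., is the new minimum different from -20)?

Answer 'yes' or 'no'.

Answer: no

Derivation:
Old min = -20
Change: A[8] -4 -> 20
Changed element was NOT the min; min changes only if 20 < -20.
New min = -20; changed? no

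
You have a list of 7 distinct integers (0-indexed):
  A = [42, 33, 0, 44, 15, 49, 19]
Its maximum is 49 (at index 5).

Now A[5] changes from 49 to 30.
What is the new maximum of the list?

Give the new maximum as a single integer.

Answer: 44

Derivation:
Old max = 49 (at index 5)
Change: A[5] 49 -> 30
Changed element WAS the max -> may need rescan.
  Max of remaining elements: 44
  New max = max(30, 44) = 44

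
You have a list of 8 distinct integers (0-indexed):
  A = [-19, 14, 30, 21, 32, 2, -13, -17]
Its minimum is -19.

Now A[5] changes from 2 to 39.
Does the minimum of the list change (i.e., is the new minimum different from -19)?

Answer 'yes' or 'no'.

Old min = -19
Change: A[5] 2 -> 39
Changed element was NOT the min; min changes only if 39 < -19.
New min = -19; changed? no

Answer: no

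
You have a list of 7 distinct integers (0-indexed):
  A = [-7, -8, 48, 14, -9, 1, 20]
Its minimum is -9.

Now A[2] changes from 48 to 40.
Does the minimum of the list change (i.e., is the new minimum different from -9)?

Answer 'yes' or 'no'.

Answer: no

Derivation:
Old min = -9
Change: A[2] 48 -> 40
Changed element was NOT the min; min changes only if 40 < -9.
New min = -9; changed? no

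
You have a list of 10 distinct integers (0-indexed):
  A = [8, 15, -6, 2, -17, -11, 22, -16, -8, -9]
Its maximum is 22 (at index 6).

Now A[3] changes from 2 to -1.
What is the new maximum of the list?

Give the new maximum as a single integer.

Old max = 22 (at index 6)
Change: A[3] 2 -> -1
Changed element was NOT the old max.
  New max = max(old_max, new_val) = max(22, -1) = 22

Answer: 22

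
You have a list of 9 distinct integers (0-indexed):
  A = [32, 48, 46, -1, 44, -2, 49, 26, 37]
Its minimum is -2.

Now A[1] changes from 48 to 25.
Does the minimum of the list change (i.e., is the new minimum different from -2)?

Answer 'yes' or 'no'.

Old min = -2
Change: A[1] 48 -> 25
Changed element was NOT the min; min changes only if 25 < -2.
New min = -2; changed? no

Answer: no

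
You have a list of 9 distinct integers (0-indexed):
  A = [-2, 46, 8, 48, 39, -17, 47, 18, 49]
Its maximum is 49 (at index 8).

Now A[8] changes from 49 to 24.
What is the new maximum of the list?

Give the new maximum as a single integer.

Answer: 48

Derivation:
Old max = 49 (at index 8)
Change: A[8] 49 -> 24
Changed element WAS the max -> may need rescan.
  Max of remaining elements: 48
  New max = max(24, 48) = 48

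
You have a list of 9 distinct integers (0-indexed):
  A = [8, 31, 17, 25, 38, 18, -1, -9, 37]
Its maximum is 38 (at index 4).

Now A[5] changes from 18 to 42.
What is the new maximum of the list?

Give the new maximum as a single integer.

Answer: 42

Derivation:
Old max = 38 (at index 4)
Change: A[5] 18 -> 42
Changed element was NOT the old max.
  New max = max(old_max, new_val) = max(38, 42) = 42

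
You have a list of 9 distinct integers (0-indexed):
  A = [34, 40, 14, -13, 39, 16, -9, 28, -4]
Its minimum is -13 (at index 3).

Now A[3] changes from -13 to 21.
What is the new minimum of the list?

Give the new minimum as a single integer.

Old min = -13 (at index 3)
Change: A[3] -13 -> 21
Changed element WAS the min. Need to check: is 21 still <= all others?
  Min of remaining elements: -9
  New min = min(21, -9) = -9

Answer: -9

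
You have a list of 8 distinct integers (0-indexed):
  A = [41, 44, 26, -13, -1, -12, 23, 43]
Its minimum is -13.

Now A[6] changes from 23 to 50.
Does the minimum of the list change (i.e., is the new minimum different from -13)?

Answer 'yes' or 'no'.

Old min = -13
Change: A[6] 23 -> 50
Changed element was NOT the min; min changes only if 50 < -13.
New min = -13; changed? no

Answer: no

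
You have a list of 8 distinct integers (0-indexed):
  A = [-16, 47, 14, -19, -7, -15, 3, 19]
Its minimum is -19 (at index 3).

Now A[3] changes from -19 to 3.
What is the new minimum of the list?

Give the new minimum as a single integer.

Answer: -16

Derivation:
Old min = -19 (at index 3)
Change: A[3] -19 -> 3
Changed element WAS the min. Need to check: is 3 still <= all others?
  Min of remaining elements: -16
  New min = min(3, -16) = -16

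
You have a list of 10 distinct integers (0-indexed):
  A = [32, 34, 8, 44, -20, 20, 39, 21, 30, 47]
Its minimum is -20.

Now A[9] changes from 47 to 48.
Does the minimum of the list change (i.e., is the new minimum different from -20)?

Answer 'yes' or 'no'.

Old min = -20
Change: A[9] 47 -> 48
Changed element was NOT the min; min changes only if 48 < -20.
New min = -20; changed? no

Answer: no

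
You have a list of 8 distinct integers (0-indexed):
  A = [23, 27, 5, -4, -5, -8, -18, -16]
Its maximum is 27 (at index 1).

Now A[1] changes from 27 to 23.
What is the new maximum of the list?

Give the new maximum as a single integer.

Answer: 23

Derivation:
Old max = 27 (at index 1)
Change: A[1] 27 -> 23
Changed element WAS the max -> may need rescan.
  Max of remaining elements: 23
  New max = max(23, 23) = 23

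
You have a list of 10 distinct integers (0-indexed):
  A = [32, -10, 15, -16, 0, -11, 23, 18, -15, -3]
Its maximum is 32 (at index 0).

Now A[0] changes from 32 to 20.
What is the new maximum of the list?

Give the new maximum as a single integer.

Old max = 32 (at index 0)
Change: A[0] 32 -> 20
Changed element WAS the max -> may need rescan.
  Max of remaining elements: 23
  New max = max(20, 23) = 23

Answer: 23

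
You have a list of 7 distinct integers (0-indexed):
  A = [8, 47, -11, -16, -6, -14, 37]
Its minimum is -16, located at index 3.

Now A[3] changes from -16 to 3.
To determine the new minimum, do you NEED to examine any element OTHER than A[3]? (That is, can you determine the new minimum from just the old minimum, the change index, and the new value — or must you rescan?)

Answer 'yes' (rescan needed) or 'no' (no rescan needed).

Answer: yes

Derivation:
Old min = -16 at index 3
Change at index 3: -16 -> 3
Index 3 WAS the min and new value 3 > old min -16. Must rescan other elements to find the new min.
Needs rescan: yes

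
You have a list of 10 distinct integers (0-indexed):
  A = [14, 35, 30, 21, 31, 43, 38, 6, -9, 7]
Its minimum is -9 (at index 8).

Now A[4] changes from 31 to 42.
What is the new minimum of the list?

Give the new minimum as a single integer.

Answer: -9

Derivation:
Old min = -9 (at index 8)
Change: A[4] 31 -> 42
Changed element was NOT the old min.
  New min = min(old_min, new_val) = min(-9, 42) = -9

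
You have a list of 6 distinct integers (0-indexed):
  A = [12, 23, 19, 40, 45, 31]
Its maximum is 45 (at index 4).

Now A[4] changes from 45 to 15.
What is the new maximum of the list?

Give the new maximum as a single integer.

Answer: 40

Derivation:
Old max = 45 (at index 4)
Change: A[4] 45 -> 15
Changed element WAS the max -> may need rescan.
  Max of remaining elements: 40
  New max = max(15, 40) = 40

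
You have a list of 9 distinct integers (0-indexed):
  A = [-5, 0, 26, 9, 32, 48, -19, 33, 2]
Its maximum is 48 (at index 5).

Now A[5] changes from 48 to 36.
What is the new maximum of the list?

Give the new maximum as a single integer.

Answer: 36

Derivation:
Old max = 48 (at index 5)
Change: A[5] 48 -> 36
Changed element WAS the max -> may need rescan.
  Max of remaining elements: 33
  New max = max(36, 33) = 36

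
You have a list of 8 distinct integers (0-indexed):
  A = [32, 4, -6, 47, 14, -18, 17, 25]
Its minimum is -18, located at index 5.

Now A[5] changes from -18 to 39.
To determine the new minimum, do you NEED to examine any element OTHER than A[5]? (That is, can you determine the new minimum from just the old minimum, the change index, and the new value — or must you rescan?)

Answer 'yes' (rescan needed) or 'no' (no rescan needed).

Answer: yes

Derivation:
Old min = -18 at index 5
Change at index 5: -18 -> 39
Index 5 WAS the min and new value 39 > old min -18. Must rescan other elements to find the new min.
Needs rescan: yes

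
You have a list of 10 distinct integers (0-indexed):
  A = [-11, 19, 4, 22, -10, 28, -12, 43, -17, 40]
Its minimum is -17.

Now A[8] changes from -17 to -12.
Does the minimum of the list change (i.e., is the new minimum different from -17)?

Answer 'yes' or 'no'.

Answer: yes

Derivation:
Old min = -17
Change: A[8] -17 -> -12
Changed element was the min; new min must be rechecked.
New min = -12; changed? yes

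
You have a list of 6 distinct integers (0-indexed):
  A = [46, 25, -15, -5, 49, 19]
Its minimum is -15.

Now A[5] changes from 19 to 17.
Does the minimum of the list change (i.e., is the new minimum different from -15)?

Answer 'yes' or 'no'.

Answer: no

Derivation:
Old min = -15
Change: A[5] 19 -> 17
Changed element was NOT the min; min changes only if 17 < -15.
New min = -15; changed? no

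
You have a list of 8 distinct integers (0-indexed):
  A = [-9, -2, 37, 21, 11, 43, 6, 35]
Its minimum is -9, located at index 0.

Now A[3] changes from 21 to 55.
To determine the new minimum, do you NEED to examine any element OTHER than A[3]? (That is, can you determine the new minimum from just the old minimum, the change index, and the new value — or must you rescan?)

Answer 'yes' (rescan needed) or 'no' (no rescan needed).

Old min = -9 at index 0
Change at index 3: 21 -> 55
Index 3 was NOT the min. New min = min(-9, 55). No rescan of other elements needed.
Needs rescan: no

Answer: no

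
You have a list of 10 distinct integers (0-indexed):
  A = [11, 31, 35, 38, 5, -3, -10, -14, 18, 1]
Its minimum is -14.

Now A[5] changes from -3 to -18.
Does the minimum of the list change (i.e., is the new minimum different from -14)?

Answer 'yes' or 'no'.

Answer: yes

Derivation:
Old min = -14
Change: A[5] -3 -> -18
Changed element was NOT the min; min changes only if -18 < -14.
New min = -18; changed? yes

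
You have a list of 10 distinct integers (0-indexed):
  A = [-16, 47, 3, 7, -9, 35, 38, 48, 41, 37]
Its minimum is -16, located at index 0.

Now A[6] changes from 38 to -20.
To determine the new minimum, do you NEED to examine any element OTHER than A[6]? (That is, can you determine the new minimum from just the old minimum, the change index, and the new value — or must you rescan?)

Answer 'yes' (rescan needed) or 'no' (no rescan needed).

Answer: no

Derivation:
Old min = -16 at index 0
Change at index 6: 38 -> -20
Index 6 was NOT the min. New min = min(-16, -20). No rescan of other elements needed.
Needs rescan: no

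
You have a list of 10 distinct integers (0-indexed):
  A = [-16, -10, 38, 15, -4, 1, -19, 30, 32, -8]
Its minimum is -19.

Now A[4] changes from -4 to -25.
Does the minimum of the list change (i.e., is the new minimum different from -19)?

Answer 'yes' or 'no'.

Old min = -19
Change: A[4] -4 -> -25
Changed element was NOT the min; min changes only if -25 < -19.
New min = -25; changed? yes

Answer: yes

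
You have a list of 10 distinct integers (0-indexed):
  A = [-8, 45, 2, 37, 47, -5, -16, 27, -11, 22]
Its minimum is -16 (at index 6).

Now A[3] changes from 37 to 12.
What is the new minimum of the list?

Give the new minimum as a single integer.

Old min = -16 (at index 6)
Change: A[3] 37 -> 12
Changed element was NOT the old min.
  New min = min(old_min, new_val) = min(-16, 12) = -16

Answer: -16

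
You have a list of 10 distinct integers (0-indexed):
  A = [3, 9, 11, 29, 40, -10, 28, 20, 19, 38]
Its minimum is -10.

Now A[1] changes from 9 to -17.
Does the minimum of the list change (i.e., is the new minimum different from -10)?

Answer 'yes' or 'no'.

Old min = -10
Change: A[1] 9 -> -17
Changed element was NOT the min; min changes only if -17 < -10.
New min = -17; changed? yes

Answer: yes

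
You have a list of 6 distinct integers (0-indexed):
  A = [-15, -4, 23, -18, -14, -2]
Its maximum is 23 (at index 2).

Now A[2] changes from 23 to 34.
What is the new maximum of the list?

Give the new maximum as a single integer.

Old max = 23 (at index 2)
Change: A[2] 23 -> 34
Changed element WAS the max -> may need rescan.
  Max of remaining elements: -2
  New max = max(34, -2) = 34

Answer: 34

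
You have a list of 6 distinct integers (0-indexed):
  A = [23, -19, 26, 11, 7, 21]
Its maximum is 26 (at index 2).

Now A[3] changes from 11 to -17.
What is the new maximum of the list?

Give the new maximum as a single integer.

Answer: 26

Derivation:
Old max = 26 (at index 2)
Change: A[3] 11 -> -17
Changed element was NOT the old max.
  New max = max(old_max, new_val) = max(26, -17) = 26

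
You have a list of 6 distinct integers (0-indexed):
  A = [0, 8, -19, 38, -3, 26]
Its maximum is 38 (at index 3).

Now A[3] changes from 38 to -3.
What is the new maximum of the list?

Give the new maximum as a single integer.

Answer: 26

Derivation:
Old max = 38 (at index 3)
Change: A[3] 38 -> -3
Changed element WAS the max -> may need rescan.
  Max of remaining elements: 26
  New max = max(-3, 26) = 26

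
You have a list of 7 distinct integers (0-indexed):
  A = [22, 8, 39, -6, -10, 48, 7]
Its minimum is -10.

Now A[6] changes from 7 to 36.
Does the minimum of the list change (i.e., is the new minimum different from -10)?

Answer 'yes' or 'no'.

Answer: no

Derivation:
Old min = -10
Change: A[6] 7 -> 36
Changed element was NOT the min; min changes only if 36 < -10.
New min = -10; changed? no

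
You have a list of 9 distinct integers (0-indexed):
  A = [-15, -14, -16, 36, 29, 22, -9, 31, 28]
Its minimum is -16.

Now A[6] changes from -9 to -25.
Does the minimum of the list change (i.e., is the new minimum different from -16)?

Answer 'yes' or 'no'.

Old min = -16
Change: A[6] -9 -> -25
Changed element was NOT the min; min changes only if -25 < -16.
New min = -25; changed? yes

Answer: yes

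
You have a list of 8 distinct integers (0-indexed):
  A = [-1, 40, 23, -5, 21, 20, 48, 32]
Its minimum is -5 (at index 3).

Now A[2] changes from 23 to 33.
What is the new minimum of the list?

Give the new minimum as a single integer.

Old min = -5 (at index 3)
Change: A[2] 23 -> 33
Changed element was NOT the old min.
  New min = min(old_min, new_val) = min(-5, 33) = -5

Answer: -5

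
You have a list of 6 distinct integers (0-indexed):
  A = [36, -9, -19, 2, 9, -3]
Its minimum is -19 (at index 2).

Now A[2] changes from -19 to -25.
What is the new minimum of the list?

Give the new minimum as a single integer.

Old min = -19 (at index 2)
Change: A[2] -19 -> -25
Changed element WAS the min. Need to check: is -25 still <= all others?
  Min of remaining elements: -9
  New min = min(-25, -9) = -25

Answer: -25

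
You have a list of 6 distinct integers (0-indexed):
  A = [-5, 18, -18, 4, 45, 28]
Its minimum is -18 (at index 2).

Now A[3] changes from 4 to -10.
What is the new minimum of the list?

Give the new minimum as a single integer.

Old min = -18 (at index 2)
Change: A[3] 4 -> -10
Changed element was NOT the old min.
  New min = min(old_min, new_val) = min(-18, -10) = -18

Answer: -18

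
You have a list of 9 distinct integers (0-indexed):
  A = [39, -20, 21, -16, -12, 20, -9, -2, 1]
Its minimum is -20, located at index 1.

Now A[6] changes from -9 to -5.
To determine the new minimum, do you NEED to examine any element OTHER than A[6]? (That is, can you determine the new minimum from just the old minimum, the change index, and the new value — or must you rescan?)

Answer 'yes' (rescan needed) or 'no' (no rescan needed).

Answer: no

Derivation:
Old min = -20 at index 1
Change at index 6: -9 -> -5
Index 6 was NOT the min. New min = min(-20, -5). No rescan of other elements needed.
Needs rescan: no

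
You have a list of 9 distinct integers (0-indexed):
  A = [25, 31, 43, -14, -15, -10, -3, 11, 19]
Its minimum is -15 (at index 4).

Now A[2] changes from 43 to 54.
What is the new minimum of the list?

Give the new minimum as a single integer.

Answer: -15

Derivation:
Old min = -15 (at index 4)
Change: A[2] 43 -> 54
Changed element was NOT the old min.
  New min = min(old_min, new_val) = min(-15, 54) = -15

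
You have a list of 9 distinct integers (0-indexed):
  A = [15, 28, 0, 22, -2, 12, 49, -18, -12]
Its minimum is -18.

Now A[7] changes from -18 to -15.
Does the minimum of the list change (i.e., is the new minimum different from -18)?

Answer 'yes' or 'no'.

Old min = -18
Change: A[7] -18 -> -15
Changed element was the min; new min must be rechecked.
New min = -15; changed? yes

Answer: yes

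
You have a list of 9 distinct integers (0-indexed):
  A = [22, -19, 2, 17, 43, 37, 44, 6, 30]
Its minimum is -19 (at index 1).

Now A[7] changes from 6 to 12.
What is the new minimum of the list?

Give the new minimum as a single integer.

Answer: -19

Derivation:
Old min = -19 (at index 1)
Change: A[7] 6 -> 12
Changed element was NOT the old min.
  New min = min(old_min, new_val) = min(-19, 12) = -19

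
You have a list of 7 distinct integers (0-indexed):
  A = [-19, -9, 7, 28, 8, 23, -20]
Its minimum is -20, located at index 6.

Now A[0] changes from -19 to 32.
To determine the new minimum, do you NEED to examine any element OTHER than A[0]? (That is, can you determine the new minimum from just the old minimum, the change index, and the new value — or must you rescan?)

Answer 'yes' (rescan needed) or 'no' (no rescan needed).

Old min = -20 at index 6
Change at index 0: -19 -> 32
Index 0 was NOT the min. New min = min(-20, 32). No rescan of other elements needed.
Needs rescan: no

Answer: no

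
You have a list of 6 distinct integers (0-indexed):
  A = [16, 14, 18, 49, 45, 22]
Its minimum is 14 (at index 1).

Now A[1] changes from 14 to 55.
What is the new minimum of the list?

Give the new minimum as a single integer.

Old min = 14 (at index 1)
Change: A[1] 14 -> 55
Changed element WAS the min. Need to check: is 55 still <= all others?
  Min of remaining elements: 16
  New min = min(55, 16) = 16

Answer: 16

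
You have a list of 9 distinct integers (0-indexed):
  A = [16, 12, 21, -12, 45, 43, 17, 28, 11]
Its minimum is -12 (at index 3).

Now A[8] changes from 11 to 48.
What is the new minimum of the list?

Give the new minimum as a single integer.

Answer: -12

Derivation:
Old min = -12 (at index 3)
Change: A[8] 11 -> 48
Changed element was NOT the old min.
  New min = min(old_min, new_val) = min(-12, 48) = -12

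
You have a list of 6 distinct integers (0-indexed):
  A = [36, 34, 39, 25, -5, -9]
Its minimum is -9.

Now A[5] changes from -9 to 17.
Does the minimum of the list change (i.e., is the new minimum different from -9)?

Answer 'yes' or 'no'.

Answer: yes

Derivation:
Old min = -9
Change: A[5] -9 -> 17
Changed element was the min; new min must be rechecked.
New min = -5; changed? yes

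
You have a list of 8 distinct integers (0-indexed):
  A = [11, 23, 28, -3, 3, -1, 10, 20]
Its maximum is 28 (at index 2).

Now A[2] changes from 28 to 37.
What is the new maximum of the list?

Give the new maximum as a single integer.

Answer: 37

Derivation:
Old max = 28 (at index 2)
Change: A[2] 28 -> 37
Changed element WAS the max -> may need rescan.
  Max of remaining elements: 23
  New max = max(37, 23) = 37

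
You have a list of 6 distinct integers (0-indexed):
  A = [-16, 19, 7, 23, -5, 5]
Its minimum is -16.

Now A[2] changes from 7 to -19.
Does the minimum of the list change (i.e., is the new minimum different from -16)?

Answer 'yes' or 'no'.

Old min = -16
Change: A[2] 7 -> -19
Changed element was NOT the min; min changes only if -19 < -16.
New min = -19; changed? yes

Answer: yes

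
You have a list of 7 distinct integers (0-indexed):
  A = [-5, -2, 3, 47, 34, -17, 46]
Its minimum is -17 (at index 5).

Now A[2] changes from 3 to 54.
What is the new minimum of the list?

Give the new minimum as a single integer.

Answer: -17

Derivation:
Old min = -17 (at index 5)
Change: A[2] 3 -> 54
Changed element was NOT the old min.
  New min = min(old_min, new_val) = min(-17, 54) = -17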